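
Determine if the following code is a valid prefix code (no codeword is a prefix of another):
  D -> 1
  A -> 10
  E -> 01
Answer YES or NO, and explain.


Checking each pair (does one codeword prefix another?):
  D='1' vs A='10': prefix -- VIOLATION

NO -- this is NOT a valid prefix code. D (1) is a prefix of A (10).


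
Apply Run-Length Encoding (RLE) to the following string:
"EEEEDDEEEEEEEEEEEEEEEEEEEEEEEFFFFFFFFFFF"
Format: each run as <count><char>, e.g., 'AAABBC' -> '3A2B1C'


Scanning runs left to right:
  i=0: run of 'E' x 4 -> '4E'
  i=4: run of 'D' x 2 -> '2D'
  i=6: run of 'E' x 23 -> '23E'
  i=29: run of 'F' x 11 -> '11F'

RLE = 4E2D23E11F


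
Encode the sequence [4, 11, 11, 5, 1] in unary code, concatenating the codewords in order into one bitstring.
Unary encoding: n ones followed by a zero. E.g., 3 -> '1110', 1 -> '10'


Encode each number as n ones followed by a terminating 0:
  4 -> 11110 (5 bits)
  11 -> 111111111110 (12 bits)
  11 -> 111111111110 (12 bits)
  5 -> 111110 (6 bits)
  1 -> 10 (2 bits)
Total length = 5 + 12 + 12 + 6 + 2 = 37 bits.

Unary([4, 11, 11, 5, 1]) = 1111011111111111011111111111011111010 (37 bits)


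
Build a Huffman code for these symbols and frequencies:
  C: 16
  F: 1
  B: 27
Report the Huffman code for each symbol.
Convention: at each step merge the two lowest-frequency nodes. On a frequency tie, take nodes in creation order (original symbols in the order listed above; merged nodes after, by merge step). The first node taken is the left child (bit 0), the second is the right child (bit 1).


Huffman tree construction:
Step 1: Merge F(1) + C(16) = 17
Step 2: Merge (F+C)(17) + B(27) = 44
Read each symbol's code off the tree from the root (left child = 0, right child = 1).

Codes:
  C: 01 (length 2)
  F: 00 (length 2)
  B: 1 (length 1)
Average code length: 61/44 = 1.3864 bits/symbol


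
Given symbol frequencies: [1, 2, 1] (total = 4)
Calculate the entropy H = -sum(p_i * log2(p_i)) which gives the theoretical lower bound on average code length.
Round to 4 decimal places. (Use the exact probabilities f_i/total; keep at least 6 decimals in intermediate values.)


Per-symbol terms -p_i * log2(p_i) with p_i = f_i/4:
  p = 1/4 = 0.250000: log2(p) = -2.000000, -p*log2(p) = 0.500000
  p = 2/4 = 0.500000: log2(p) = -1.000000, -p*log2(p) = 0.500000
  p = 1/4 = 0.250000: log2(p) = -2.000000, -p*log2(p) = 0.500000
H = 0.500000 + 0.500000 + 0.500000 = 1.500000

H = 1.5 bits/symbol


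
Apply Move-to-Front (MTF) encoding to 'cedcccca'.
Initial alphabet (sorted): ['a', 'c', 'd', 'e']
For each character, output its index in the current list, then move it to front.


MTF encoding:
'c': index 1 in ['a', 'c', 'd', 'e'] -> ['c', 'a', 'd', 'e']
'e': index 3 in ['c', 'a', 'd', 'e'] -> ['e', 'c', 'a', 'd']
'd': index 3 in ['e', 'c', 'a', 'd'] -> ['d', 'e', 'c', 'a']
'c': index 2 in ['d', 'e', 'c', 'a'] -> ['c', 'd', 'e', 'a']
'c': index 0 in ['c', 'd', 'e', 'a'] -> ['c', 'd', 'e', 'a']
'c': index 0 in ['c', 'd', 'e', 'a'] -> ['c', 'd', 'e', 'a']
'c': index 0 in ['c', 'd', 'e', 'a'] -> ['c', 'd', 'e', 'a']
'a': index 3 in ['c', 'd', 'e', 'a'] -> ['a', 'c', 'd', 'e']


Output: [1, 3, 3, 2, 0, 0, 0, 3]


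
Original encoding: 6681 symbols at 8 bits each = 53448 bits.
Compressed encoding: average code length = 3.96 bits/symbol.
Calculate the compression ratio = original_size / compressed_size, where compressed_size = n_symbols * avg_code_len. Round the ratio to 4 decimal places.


original_size = n_symbols * orig_bits = 6681 * 8 = 53448 bits
compressed_size = n_symbols * avg_code_len = 6681 * 3.96 = 26456.76 bits
ratio = original_size / compressed_size = 53448 / 26456.76 = 2.0202

Compression ratio = 2.0202


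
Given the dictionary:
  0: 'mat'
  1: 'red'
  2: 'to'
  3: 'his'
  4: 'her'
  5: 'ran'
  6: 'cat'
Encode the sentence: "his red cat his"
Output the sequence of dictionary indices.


Look up each word in the dictionary:
  'his' -> 3
  'red' -> 1
  'cat' -> 6
  'his' -> 3

Encoded: [3, 1, 6, 3]


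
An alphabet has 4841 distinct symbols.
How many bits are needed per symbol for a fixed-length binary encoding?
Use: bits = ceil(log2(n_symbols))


log2(4841) = 12.2411
Bracket: 2^12 = 4096 < 4841 <= 2^13 = 8192
So ceil(log2(4841)) = 13

bits = ceil(log2(4841)) = ceil(12.2411) = 13 bits


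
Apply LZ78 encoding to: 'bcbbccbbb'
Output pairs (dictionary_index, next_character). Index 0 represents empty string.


LZ78 encoding steps:
Dictionary: {0: ''}
Step 1: w='' (idx 0), next='b' -> output (0, 'b'), add 'b' as idx 1
Step 2: w='' (idx 0), next='c' -> output (0, 'c'), add 'c' as idx 2
Step 3: w='b' (idx 1), next='b' -> output (1, 'b'), add 'bb' as idx 3
Step 4: w='c' (idx 2), next='c' -> output (2, 'c'), add 'cc' as idx 4
Step 5: w='bb' (idx 3), next='b' -> output (3, 'b'), add 'bbb' as idx 5


Encoded: [(0, 'b'), (0, 'c'), (1, 'b'), (2, 'c'), (3, 'b')]


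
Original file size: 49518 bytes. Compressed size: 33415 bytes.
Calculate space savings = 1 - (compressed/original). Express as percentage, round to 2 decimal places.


ratio = compressed/original = 33415/49518 = 0.674805
savings = 1 - ratio = 1 - 0.674805 = 0.325195
as a percentage: 0.325195 * 100 = 32.52%

Space savings = 1 - 33415/49518 = 32.52%


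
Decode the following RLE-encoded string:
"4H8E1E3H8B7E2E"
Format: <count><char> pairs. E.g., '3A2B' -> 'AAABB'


Expanding each <count><char> pair:
  4H -> 'HHHH'
  8E -> 'EEEEEEEE'
  1E -> 'E'
  3H -> 'HHH'
  8B -> 'BBBBBBBB'
  7E -> 'EEEEEEE'
  2E -> 'EE'

Decoded = HHHHEEEEEEEEEHHHBBBBBBBBEEEEEEEEE


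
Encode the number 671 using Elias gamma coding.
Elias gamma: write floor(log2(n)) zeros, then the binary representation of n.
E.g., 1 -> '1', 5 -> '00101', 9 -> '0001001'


num_bits = floor(log2(671)) + 1 = 10
leading_zeros = num_bits - 1 = 9
binary(671) = 1010011111

Elias gamma(671) = '000000000' + '1010011111' = 0000000001010011111 (19 bits)


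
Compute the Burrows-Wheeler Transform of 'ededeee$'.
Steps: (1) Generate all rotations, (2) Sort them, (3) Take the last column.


Rotations (sorted):
  0: $ededeee -> last char: e
  1: dedeee$e -> last char: e
  2: deee$ede -> last char: e
  3: e$ededee -> last char: e
  4: ededeee$ -> last char: $
  5: edeee$ed -> last char: d
  6: ee$edede -> last char: e
  7: eee$eded -> last char: d


BWT = eeee$ded


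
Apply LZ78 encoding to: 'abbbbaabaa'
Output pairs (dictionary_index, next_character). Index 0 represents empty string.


LZ78 encoding steps:
Dictionary: {0: ''}
Step 1: w='' (idx 0), next='a' -> output (0, 'a'), add 'a' as idx 1
Step 2: w='' (idx 0), next='b' -> output (0, 'b'), add 'b' as idx 2
Step 3: w='b' (idx 2), next='b' -> output (2, 'b'), add 'bb' as idx 3
Step 4: w='b' (idx 2), next='a' -> output (2, 'a'), add 'ba' as idx 4
Step 5: w='a' (idx 1), next='b' -> output (1, 'b'), add 'ab' as idx 5
Step 6: w='a' (idx 1), next='a' -> output (1, 'a'), add 'aa' as idx 6


Encoded: [(0, 'a'), (0, 'b'), (2, 'b'), (2, 'a'), (1, 'b'), (1, 'a')]


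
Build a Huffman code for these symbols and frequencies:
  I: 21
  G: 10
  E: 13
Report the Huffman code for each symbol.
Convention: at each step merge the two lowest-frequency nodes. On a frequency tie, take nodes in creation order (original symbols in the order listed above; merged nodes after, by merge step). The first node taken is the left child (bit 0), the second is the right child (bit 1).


Huffman tree construction:
Step 1: Merge G(10) + E(13) = 23
Step 2: Merge I(21) + (G+E)(23) = 44
Read each symbol's code off the tree from the root (left child = 0, right child = 1).

Codes:
  I: 0 (length 1)
  G: 10 (length 2)
  E: 11 (length 2)
Average code length: 67/44 = 1.5227 bits/symbol


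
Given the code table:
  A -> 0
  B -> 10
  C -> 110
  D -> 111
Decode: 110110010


Decoding:
110 -> C
110 -> C
0 -> A
10 -> B


Result: CCAB


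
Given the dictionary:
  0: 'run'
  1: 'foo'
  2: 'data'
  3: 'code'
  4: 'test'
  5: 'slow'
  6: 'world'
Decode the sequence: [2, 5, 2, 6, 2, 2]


Look up each index in the dictionary:
  2 -> 'data'
  5 -> 'slow'
  2 -> 'data'
  6 -> 'world'
  2 -> 'data'
  2 -> 'data'

Decoded: "data slow data world data data"


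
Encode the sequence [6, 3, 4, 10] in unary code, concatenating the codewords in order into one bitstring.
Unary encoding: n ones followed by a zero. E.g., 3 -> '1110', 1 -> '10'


Encode each number as n ones followed by a terminating 0:
  6 -> 1111110 (7 bits)
  3 -> 1110 (4 bits)
  4 -> 11110 (5 bits)
  10 -> 11111111110 (11 bits)
Total length = 7 + 4 + 5 + 11 = 27 bits.

Unary([6, 3, 4, 10]) = 111111011101111011111111110 (27 bits)


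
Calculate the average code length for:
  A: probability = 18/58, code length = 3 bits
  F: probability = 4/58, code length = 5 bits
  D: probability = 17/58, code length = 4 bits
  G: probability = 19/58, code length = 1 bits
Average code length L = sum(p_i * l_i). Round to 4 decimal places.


Weighted contributions p_i * l_i:
  A: (18/58) * 3 = 54/58
  F: (4/58) * 5 = 20/58
  D: (17/58) * 4 = 68/58
  G: (19/58) * 1 = 19/58
Sum = (54 + 20 + 68 + 19)/58 = 161/58

L = 161/58 = 2.7759 bits/symbol


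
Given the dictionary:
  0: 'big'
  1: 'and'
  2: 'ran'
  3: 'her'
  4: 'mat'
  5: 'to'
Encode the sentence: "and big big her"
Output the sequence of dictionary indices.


Look up each word in the dictionary:
  'and' -> 1
  'big' -> 0
  'big' -> 0
  'her' -> 3

Encoded: [1, 0, 0, 3]


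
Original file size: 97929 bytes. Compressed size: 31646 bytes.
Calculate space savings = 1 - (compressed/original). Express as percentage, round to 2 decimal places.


ratio = compressed/original = 31646/97929 = 0.323152
savings = 1 - ratio = 1 - 0.323152 = 0.676848
as a percentage: 0.676848 * 100 = 67.68%

Space savings = 1 - 31646/97929 = 67.68%


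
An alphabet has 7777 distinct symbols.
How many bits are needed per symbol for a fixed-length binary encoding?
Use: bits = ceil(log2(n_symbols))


log2(7777) = 12.925
Bracket: 2^12 = 4096 < 7777 <= 2^13 = 8192
So ceil(log2(7777)) = 13

bits = ceil(log2(7777)) = ceil(12.925) = 13 bits


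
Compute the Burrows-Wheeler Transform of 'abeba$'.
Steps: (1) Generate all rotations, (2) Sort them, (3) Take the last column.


Rotations (sorted):
  0: $abeba -> last char: a
  1: a$abeb -> last char: b
  2: abeba$ -> last char: $
  3: ba$abe -> last char: e
  4: beba$a -> last char: a
  5: eba$ab -> last char: b


BWT = ab$eab


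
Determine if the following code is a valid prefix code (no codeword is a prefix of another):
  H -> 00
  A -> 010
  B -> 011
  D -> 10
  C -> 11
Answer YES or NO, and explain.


Checking each pair (does one codeword prefix another?):
  H='00' vs A='010': no prefix
  H='00' vs B='011': no prefix
  H='00' vs D='10': no prefix
  H='00' vs C='11': no prefix
  A='010' vs H='00': no prefix
  A='010' vs B='011': no prefix
  A='010' vs D='10': no prefix
  A='010' vs C='11': no prefix
  B='011' vs H='00': no prefix
  B='011' vs A='010': no prefix
  B='011' vs D='10': no prefix
  B='011' vs C='11': no prefix
  D='10' vs H='00': no prefix
  D='10' vs A='010': no prefix
  D='10' vs B='011': no prefix
  D='10' vs C='11': no prefix
  C='11' vs H='00': no prefix
  C='11' vs A='010': no prefix
  C='11' vs B='011': no prefix
  C='11' vs D='10': no prefix
No violation found over all pairs.

YES -- this is a valid prefix code. No codeword is a prefix of any other codeword.


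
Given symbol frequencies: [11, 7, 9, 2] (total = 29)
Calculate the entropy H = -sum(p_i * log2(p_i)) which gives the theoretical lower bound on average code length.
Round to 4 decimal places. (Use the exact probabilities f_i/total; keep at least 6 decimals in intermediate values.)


Per-symbol terms -p_i * log2(p_i) with p_i = f_i/29:
  p = 11/29 = 0.379310: log2(p) = -1.398549, -p*log2(p) = 0.530484
  p = 7/29 = 0.241379: log2(p) = -2.050626, -p*log2(p) = 0.494979
  p = 9/29 = 0.310345: log2(p) = -1.688056, -p*log2(p) = 0.523879
  p = 2/29 = 0.068966: log2(p) = -3.857981, -p*log2(p) = 0.266068
H = 0.530484 + 0.494979 + 0.523879 + 0.266068 = 1.815410

H = 1.8154 bits/symbol


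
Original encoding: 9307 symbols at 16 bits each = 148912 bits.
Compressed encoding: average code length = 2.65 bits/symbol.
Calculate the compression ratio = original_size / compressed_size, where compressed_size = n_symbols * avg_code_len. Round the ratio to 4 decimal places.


original_size = n_symbols * orig_bits = 9307 * 16 = 148912 bits
compressed_size = n_symbols * avg_code_len = 9307 * 2.65 = 24663.55 bits
ratio = original_size / compressed_size = 148912 / 24663.55 = 6.0377

Compression ratio = 6.0377


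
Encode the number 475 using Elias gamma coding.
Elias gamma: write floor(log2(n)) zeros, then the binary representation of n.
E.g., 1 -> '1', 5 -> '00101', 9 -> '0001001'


num_bits = floor(log2(475)) + 1 = 9
leading_zeros = num_bits - 1 = 8
binary(475) = 111011011

Elias gamma(475) = '00000000' + '111011011' = 00000000111011011 (17 bits)


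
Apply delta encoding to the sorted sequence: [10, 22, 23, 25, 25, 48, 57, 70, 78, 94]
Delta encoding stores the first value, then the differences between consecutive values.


First value: 10
Deltas:
  22 - 10 = 12
  23 - 22 = 1
  25 - 23 = 2
  25 - 25 = 0
  48 - 25 = 23
  57 - 48 = 9
  70 - 57 = 13
  78 - 70 = 8
  94 - 78 = 16


Delta encoded: [10, 12, 1, 2, 0, 23, 9, 13, 8, 16]


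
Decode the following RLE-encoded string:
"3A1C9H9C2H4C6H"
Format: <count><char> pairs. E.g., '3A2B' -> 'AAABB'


Expanding each <count><char> pair:
  3A -> 'AAA'
  1C -> 'C'
  9H -> 'HHHHHHHHH'
  9C -> 'CCCCCCCCC'
  2H -> 'HH'
  4C -> 'CCCC'
  6H -> 'HHHHHH'

Decoded = AAACHHHHHHHHHCCCCCCCCCHHCCCCHHHHHH


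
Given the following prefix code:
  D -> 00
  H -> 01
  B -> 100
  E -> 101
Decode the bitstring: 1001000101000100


Decoding step by step:
Bits 100 -> B
Bits 100 -> B
Bits 01 -> H
Bits 01 -> H
Bits 00 -> D
Bits 01 -> H
Bits 00 -> D


Decoded message: BBHHDHD


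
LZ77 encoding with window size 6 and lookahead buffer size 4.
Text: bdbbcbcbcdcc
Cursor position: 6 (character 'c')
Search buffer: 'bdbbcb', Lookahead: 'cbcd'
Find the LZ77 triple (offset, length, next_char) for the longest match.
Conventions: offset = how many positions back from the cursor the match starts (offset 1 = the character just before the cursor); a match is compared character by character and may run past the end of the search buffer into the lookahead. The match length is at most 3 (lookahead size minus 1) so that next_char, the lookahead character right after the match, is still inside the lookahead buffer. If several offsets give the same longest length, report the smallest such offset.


Try each offset into the search buffer:
  offset=1 (pos 5, char 'b'): match length 0
  offset=2 (pos 4, char 'c'): match length 3
  offset=3 (pos 3, char 'b'): match length 0
  offset=4 (pos 2, char 'b'): match length 0
  offset=5 (pos 1, char 'd'): match length 0
  offset=6 (pos 0, char 'b'): match length 0
Longest match has length 3 at offset 2.
next_char = character at position 6 + 3 = 9 -> 'd'

Best match: offset=2, length=3 (matching 'cbc' starting at position 4)
LZ77 triple: (2, 3, 'd')


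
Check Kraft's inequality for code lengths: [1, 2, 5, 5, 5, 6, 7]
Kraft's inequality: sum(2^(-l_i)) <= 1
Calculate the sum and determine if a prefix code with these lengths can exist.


Sum = 2^(-1) + 2^(-2) + 2^(-5) + 2^(-5) + 2^(-5) + 2^(-6) + 2^(-7)
    = 0.5 + 0.25 + 0.03125 + 0.03125 + 0.03125 + 0.015625 + 0.0078125
    = 111/128 = 0.8671875
Since 0.8671875 <= 1, Kraft's inequality IS satisfied.
A prefix code with these lengths CAN exist.

Kraft sum = 0.8671875. Satisfied.


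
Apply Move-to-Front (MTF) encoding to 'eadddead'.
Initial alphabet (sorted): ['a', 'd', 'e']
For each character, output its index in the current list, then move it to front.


MTF encoding:
'e': index 2 in ['a', 'd', 'e'] -> ['e', 'a', 'd']
'a': index 1 in ['e', 'a', 'd'] -> ['a', 'e', 'd']
'd': index 2 in ['a', 'e', 'd'] -> ['d', 'a', 'e']
'd': index 0 in ['d', 'a', 'e'] -> ['d', 'a', 'e']
'd': index 0 in ['d', 'a', 'e'] -> ['d', 'a', 'e']
'e': index 2 in ['d', 'a', 'e'] -> ['e', 'd', 'a']
'a': index 2 in ['e', 'd', 'a'] -> ['a', 'e', 'd']
'd': index 2 in ['a', 'e', 'd'] -> ['d', 'a', 'e']


Output: [2, 1, 2, 0, 0, 2, 2, 2]


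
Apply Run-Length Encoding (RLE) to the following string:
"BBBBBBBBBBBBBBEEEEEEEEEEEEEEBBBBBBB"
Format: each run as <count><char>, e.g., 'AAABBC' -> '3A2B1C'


Scanning runs left to right:
  i=0: run of 'B' x 14 -> '14B'
  i=14: run of 'E' x 14 -> '14E'
  i=28: run of 'B' x 7 -> '7B'

RLE = 14B14E7B


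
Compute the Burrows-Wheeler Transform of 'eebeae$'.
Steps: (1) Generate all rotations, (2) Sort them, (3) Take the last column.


Rotations (sorted):
  0: $eebeae -> last char: e
  1: ae$eebe -> last char: e
  2: beae$ee -> last char: e
  3: e$eebea -> last char: a
  4: eae$eeb -> last char: b
  5: ebeae$e -> last char: e
  6: eebeae$ -> last char: $


BWT = eeeabe$


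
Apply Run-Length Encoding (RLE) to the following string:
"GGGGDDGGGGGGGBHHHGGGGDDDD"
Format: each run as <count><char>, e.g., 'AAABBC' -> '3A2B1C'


Scanning runs left to right:
  i=0: run of 'G' x 4 -> '4G'
  i=4: run of 'D' x 2 -> '2D'
  i=6: run of 'G' x 7 -> '7G'
  i=13: run of 'B' x 1 -> '1B'
  i=14: run of 'H' x 3 -> '3H'
  i=17: run of 'G' x 4 -> '4G'
  i=21: run of 'D' x 4 -> '4D'

RLE = 4G2D7G1B3H4G4D


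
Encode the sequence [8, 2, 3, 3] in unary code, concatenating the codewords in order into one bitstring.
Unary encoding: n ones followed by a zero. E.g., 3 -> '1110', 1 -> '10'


Encode each number as n ones followed by a terminating 0:
  8 -> 111111110 (9 bits)
  2 -> 110 (3 bits)
  3 -> 1110 (4 bits)
  3 -> 1110 (4 bits)
Total length = 9 + 3 + 4 + 4 = 20 bits.

Unary([8, 2, 3, 3]) = 11111111011011101110 (20 bits)


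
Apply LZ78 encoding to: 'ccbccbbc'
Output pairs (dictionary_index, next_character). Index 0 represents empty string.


LZ78 encoding steps:
Dictionary: {0: ''}
Step 1: w='' (idx 0), next='c' -> output (0, 'c'), add 'c' as idx 1
Step 2: w='c' (idx 1), next='b' -> output (1, 'b'), add 'cb' as idx 2
Step 3: w='c' (idx 1), next='c' -> output (1, 'c'), add 'cc' as idx 3
Step 4: w='' (idx 0), next='b' -> output (0, 'b'), add 'b' as idx 4
Step 5: w='b' (idx 4), next='c' -> output (4, 'c'), add 'bc' as idx 5


Encoded: [(0, 'c'), (1, 'b'), (1, 'c'), (0, 'b'), (4, 'c')]


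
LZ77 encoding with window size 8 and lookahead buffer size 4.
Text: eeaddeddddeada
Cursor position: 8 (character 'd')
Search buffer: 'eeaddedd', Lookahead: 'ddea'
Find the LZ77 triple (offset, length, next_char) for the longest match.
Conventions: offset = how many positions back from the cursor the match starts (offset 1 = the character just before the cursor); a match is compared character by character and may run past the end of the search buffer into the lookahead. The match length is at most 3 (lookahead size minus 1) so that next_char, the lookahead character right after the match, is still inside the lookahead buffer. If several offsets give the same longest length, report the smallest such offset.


Try each offset into the search buffer:
  offset=1 (pos 7, char 'd'): match length 2
  offset=2 (pos 6, char 'd'): match length 2
  offset=3 (pos 5, char 'e'): match length 0
  offset=4 (pos 4, char 'd'): match length 1
  offset=5 (pos 3, char 'd'): match length 3
  offset=6 (pos 2, char 'a'): match length 0
  offset=7 (pos 1, char 'e'): match length 0
  offset=8 (pos 0, char 'e'): match length 0
Longest match has length 3 at offset 5.
next_char = character at position 8 + 3 = 11 -> 'a'

Best match: offset=5, length=3 (matching 'dde' starting at position 3)
LZ77 triple: (5, 3, 'a')


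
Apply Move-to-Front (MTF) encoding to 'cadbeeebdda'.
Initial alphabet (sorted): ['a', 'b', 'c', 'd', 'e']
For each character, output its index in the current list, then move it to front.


MTF encoding:
'c': index 2 in ['a', 'b', 'c', 'd', 'e'] -> ['c', 'a', 'b', 'd', 'e']
'a': index 1 in ['c', 'a', 'b', 'd', 'e'] -> ['a', 'c', 'b', 'd', 'e']
'd': index 3 in ['a', 'c', 'b', 'd', 'e'] -> ['d', 'a', 'c', 'b', 'e']
'b': index 3 in ['d', 'a', 'c', 'b', 'e'] -> ['b', 'd', 'a', 'c', 'e']
'e': index 4 in ['b', 'd', 'a', 'c', 'e'] -> ['e', 'b', 'd', 'a', 'c']
'e': index 0 in ['e', 'b', 'd', 'a', 'c'] -> ['e', 'b', 'd', 'a', 'c']
'e': index 0 in ['e', 'b', 'd', 'a', 'c'] -> ['e', 'b', 'd', 'a', 'c']
'b': index 1 in ['e', 'b', 'd', 'a', 'c'] -> ['b', 'e', 'd', 'a', 'c']
'd': index 2 in ['b', 'e', 'd', 'a', 'c'] -> ['d', 'b', 'e', 'a', 'c']
'd': index 0 in ['d', 'b', 'e', 'a', 'c'] -> ['d', 'b', 'e', 'a', 'c']
'a': index 3 in ['d', 'b', 'e', 'a', 'c'] -> ['a', 'd', 'b', 'e', 'c']


Output: [2, 1, 3, 3, 4, 0, 0, 1, 2, 0, 3]


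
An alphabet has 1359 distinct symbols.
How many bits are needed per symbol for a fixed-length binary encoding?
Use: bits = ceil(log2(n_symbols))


log2(1359) = 10.4083
Bracket: 2^10 = 1024 < 1359 <= 2^11 = 2048
So ceil(log2(1359)) = 11

bits = ceil(log2(1359)) = ceil(10.4083) = 11 bits


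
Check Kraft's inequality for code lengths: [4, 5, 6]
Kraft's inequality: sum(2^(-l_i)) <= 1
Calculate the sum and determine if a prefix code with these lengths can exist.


Sum = 2^(-4) + 2^(-5) + 2^(-6)
    = 0.0625 + 0.03125 + 0.015625
    = 7/64 = 0.109375
Since 0.109375 <= 1, Kraft's inequality IS satisfied.
A prefix code with these lengths CAN exist.

Kraft sum = 0.109375. Satisfied.


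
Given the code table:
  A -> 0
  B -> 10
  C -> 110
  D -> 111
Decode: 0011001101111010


Decoding:
0 -> A
0 -> A
110 -> C
0 -> A
110 -> C
111 -> D
10 -> B
10 -> B


Result: AACACDBB


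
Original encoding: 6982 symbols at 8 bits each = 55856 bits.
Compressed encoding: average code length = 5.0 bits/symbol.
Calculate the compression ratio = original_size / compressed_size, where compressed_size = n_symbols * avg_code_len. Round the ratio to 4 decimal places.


original_size = n_symbols * orig_bits = 6982 * 8 = 55856 bits
compressed_size = n_symbols * avg_code_len = 6982 * 5.0 = 34910.0 bits
ratio = original_size / compressed_size = 55856 / 34910.0 = 1.6

Compression ratio = 1.6


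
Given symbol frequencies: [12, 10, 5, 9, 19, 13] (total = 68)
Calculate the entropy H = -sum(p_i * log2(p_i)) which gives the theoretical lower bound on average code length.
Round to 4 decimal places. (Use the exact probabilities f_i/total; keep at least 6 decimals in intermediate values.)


Per-symbol terms -p_i * log2(p_i) with p_i = f_i/68:
  p = 12/68 = 0.176471: log2(p) = -2.502500, -p*log2(p) = 0.441618
  p = 10/68 = 0.147059: log2(p) = -2.765535, -p*log2(p) = 0.406696
  p = 5/68 = 0.073529: log2(p) = -3.765535, -p*log2(p) = 0.276878
  p = 9/68 = 0.132353: log2(p) = -2.917538, -p*log2(p) = 0.386145
  p = 19/68 = 0.279412: log2(p) = -1.839535, -p*log2(p) = 0.513988
  p = 13/68 = 0.191176: log2(p) = -2.387023, -p*log2(p) = 0.456343
H = 0.441618 + 0.406696 + 0.276878 + 0.386145 + 0.513988 + 0.456343 = 2.481668

H = 2.4817 bits/symbol


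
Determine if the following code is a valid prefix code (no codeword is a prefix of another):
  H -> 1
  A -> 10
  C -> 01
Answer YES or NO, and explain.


Checking each pair (does one codeword prefix another?):
  H='1' vs A='10': prefix -- VIOLATION

NO -- this is NOT a valid prefix code. H (1) is a prefix of A (10).


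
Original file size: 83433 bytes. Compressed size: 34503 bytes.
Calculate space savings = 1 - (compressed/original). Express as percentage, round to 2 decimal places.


ratio = compressed/original = 34503/83433 = 0.413541
savings = 1 - ratio = 1 - 0.413541 = 0.586459
as a percentage: 0.586459 * 100 = 58.65%

Space savings = 1 - 34503/83433 = 58.65%


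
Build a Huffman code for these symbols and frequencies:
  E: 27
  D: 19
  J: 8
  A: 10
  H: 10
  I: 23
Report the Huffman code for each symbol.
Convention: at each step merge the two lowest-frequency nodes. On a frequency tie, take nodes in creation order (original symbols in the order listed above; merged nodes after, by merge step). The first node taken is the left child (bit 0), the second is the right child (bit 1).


Huffman tree construction:
Step 1: Merge J(8) + A(10) = 18
Step 2: Merge H(10) + (J+A)(18) = 28
Step 3: Merge D(19) + I(23) = 42
Step 4: Merge E(27) + (H+(J+A))(28) = 55
Step 5: Merge (D+I)(42) + (E+(H+(J+A)))(55) = 97
Read each symbol's code off the tree from the root (left child = 0, right child = 1).

Codes:
  E: 10 (length 2)
  D: 00 (length 2)
  J: 1110 (length 4)
  A: 1111 (length 4)
  H: 110 (length 3)
  I: 01 (length 2)
Average code length: 240/97 = 2.4742 bits/symbol


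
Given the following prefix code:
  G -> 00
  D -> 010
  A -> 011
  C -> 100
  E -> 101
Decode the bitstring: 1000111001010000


Decoding step by step:
Bits 100 -> C
Bits 011 -> A
Bits 100 -> C
Bits 101 -> E
Bits 00 -> G
Bits 00 -> G


Decoded message: CACEGG


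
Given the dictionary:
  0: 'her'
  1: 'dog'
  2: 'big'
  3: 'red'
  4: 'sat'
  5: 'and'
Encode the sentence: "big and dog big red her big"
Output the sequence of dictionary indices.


Look up each word in the dictionary:
  'big' -> 2
  'and' -> 5
  'dog' -> 1
  'big' -> 2
  'red' -> 3
  'her' -> 0
  'big' -> 2

Encoded: [2, 5, 1, 2, 3, 0, 2]


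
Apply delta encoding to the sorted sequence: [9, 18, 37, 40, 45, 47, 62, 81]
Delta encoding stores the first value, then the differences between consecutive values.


First value: 9
Deltas:
  18 - 9 = 9
  37 - 18 = 19
  40 - 37 = 3
  45 - 40 = 5
  47 - 45 = 2
  62 - 47 = 15
  81 - 62 = 19


Delta encoded: [9, 9, 19, 3, 5, 2, 15, 19]


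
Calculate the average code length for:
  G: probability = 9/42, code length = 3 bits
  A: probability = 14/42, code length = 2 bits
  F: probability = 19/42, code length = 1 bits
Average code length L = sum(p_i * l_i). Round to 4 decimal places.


Weighted contributions p_i * l_i:
  G: (9/42) * 3 = 27/42
  A: (14/42) * 2 = 28/42
  F: (19/42) * 1 = 19/42
Sum = (27 + 28 + 19)/42 = 74/42

L = 74/42 = 1.7619 bits/symbol


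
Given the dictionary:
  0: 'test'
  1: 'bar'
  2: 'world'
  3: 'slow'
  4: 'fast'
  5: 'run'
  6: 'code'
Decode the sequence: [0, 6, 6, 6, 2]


Look up each index in the dictionary:
  0 -> 'test'
  6 -> 'code'
  6 -> 'code'
  6 -> 'code'
  2 -> 'world'

Decoded: "test code code code world"


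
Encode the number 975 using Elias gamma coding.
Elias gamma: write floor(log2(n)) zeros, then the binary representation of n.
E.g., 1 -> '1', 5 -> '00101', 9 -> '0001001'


num_bits = floor(log2(975)) + 1 = 10
leading_zeros = num_bits - 1 = 9
binary(975) = 1111001111

Elias gamma(975) = '000000000' + '1111001111' = 0000000001111001111 (19 bits)


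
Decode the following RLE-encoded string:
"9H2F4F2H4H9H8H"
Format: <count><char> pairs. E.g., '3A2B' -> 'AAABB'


Expanding each <count><char> pair:
  9H -> 'HHHHHHHHH'
  2F -> 'FF'
  4F -> 'FFFF'
  2H -> 'HH'
  4H -> 'HHHH'
  9H -> 'HHHHHHHHH'
  8H -> 'HHHHHHHH'

Decoded = HHHHHHHHHFFFFFFHHHHHHHHHHHHHHHHHHHHHHH


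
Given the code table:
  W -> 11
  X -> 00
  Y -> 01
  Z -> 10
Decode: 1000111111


Decoding:
10 -> Z
00 -> X
11 -> W
11 -> W
11 -> W


Result: ZXWWW


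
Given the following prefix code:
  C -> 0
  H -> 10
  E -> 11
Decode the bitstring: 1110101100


Decoding step by step:
Bits 11 -> E
Bits 10 -> H
Bits 10 -> H
Bits 11 -> E
Bits 0 -> C
Bits 0 -> C


Decoded message: EHHECC


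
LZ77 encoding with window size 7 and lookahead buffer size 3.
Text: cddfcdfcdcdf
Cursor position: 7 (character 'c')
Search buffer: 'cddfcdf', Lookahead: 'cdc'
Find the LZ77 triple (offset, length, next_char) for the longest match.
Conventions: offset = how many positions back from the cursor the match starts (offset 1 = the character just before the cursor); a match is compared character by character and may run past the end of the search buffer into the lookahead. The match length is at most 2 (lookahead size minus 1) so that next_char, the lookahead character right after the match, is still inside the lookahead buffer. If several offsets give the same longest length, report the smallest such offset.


Try each offset into the search buffer:
  offset=1 (pos 6, char 'f'): match length 0
  offset=2 (pos 5, char 'd'): match length 0
  offset=3 (pos 4, char 'c'): match length 2
  offset=4 (pos 3, char 'f'): match length 0
  offset=5 (pos 2, char 'd'): match length 0
  offset=6 (pos 1, char 'd'): match length 0
  offset=7 (pos 0, char 'c'): match length 2
Longest match has length 2, found at offsets 3, 7; take the smallest, offset 3.
next_char = character at position 7 + 2 = 9 -> 'c'

Best match: offset=3, length=2 (matching 'cd' starting at position 4)
LZ77 triple: (3, 2, 'c')


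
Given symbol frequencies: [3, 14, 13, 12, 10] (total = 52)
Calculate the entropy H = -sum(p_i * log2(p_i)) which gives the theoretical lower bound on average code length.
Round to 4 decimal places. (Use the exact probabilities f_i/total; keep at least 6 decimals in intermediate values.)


Per-symbol terms -p_i * log2(p_i) with p_i = f_i/52:
  p = 3/52 = 0.057692: log2(p) = -4.115477, -p*log2(p) = 0.237431
  p = 14/52 = 0.269231: log2(p) = -1.893085, -p*log2(p) = 0.509677
  p = 13/52 = 0.250000: log2(p) = -2.000000, -p*log2(p) = 0.500000
  p = 12/52 = 0.230769: log2(p) = -2.115477, -p*log2(p) = 0.488187
  p = 10/52 = 0.192308: log2(p) = -2.378512, -p*log2(p) = 0.457406
H = 0.237431 + 0.509677 + 0.500000 + 0.488187 + 0.457406 = 2.192701

H = 2.1927 bits/symbol


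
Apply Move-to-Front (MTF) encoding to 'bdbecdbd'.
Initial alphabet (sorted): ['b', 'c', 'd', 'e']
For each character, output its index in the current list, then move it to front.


MTF encoding:
'b': index 0 in ['b', 'c', 'd', 'e'] -> ['b', 'c', 'd', 'e']
'd': index 2 in ['b', 'c', 'd', 'e'] -> ['d', 'b', 'c', 'e']
'b': index 1 in ['d', 'b', 'c', 'e'] -> ['b', 'd', 'c', 'e']
'e': index 3 in ['b', 'd', 'c', 'e'] -> ['e', 'b', 'd', 'c']
'c': index 3 in ['e', 'b', 'd', 'c'] -> ['c', 'e', 'b', 'd']
'd': index 3 in ['c', 'e', 'b', 'd'] -> ['d', 'c', 'e', 'b']
'b': index 3 in ['d', 'c', 'e', 'b'] -> ['b', 'd', 'c', 'e']
'd': index 1 in ['b', 'd', 'c', 'e'] -> ['d', 'b', 'c', 'e']


Output: [0, 2, 1, 3, 3, 3, 3, 1]


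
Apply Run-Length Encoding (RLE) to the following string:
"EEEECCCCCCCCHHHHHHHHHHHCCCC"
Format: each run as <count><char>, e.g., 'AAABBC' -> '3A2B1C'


Scanning runs left to right:
  i=0: run of 'E' x 4 -> '4E'
  i=4: run of 'C' x 8 -> '8C'
  i=12: run of 'H' x 11 -> '11H'
  i=23: run of 'C' x 4 -> '4C'

RLE = 4E8C11H4C


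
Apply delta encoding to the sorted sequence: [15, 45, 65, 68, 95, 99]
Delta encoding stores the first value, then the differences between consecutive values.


First value: 15
Deltas:
  45 - 15 = 30
  65 - 45 = 20
  68 - 65 = 3
  95 - 68 = 27
  99 - 95 = 4


Delta encoded: [15, 30, 20, 3, 27, 4]


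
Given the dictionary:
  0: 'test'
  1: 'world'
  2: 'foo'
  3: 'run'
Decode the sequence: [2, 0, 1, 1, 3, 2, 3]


Look up each index in the dictionary:
  2 -> 'foo'
  0 -> 'test'
  1 -> 'world'
  1 -> 'world'
  3 -> 'run'
  2 -> 'foo'
  3 -> 'run'

Decoded: "foo test world world run foo run"


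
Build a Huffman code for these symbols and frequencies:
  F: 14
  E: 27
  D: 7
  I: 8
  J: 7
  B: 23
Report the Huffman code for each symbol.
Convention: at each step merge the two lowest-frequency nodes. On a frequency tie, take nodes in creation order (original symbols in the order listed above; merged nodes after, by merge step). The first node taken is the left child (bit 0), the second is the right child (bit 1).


Huffman tree construction:
Step 1: Merge D(7) + J(7) = 14
Step 2: Merge I(8) + F(14) = 22
Step 3: Merge (D+J)(14) + (I+F)(22) = 36
Step 4: Merge B(23) + E(27) = 50
Step 5: Merge ((D+J)+(I+F))(36) + (B+E)(50) = 86
Read each symbol's code off the tree from the root (left child = 0, right child = 1).

Codes:
  F: 011 (length 3)
  E: 11 (length 2)
  D: 000 (length 3)
  I: 010 (length 3)
  J: 001 (length 3)
  B: 10 (length 2)
Average code length: 208/86 = 2.4186 bits/symbol


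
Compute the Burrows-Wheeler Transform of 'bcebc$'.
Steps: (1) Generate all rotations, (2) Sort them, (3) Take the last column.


Rotations (sorted):
  0: $bcebc -> last char: c
  1: bc$bce -> last char: e
  2: bcebc$ -> last char: $
  3: c$bceb -> last char: b
  4: cebc$b -> last char: b
  5: ebc$bc -> last char: c


BWT = ce$bbc


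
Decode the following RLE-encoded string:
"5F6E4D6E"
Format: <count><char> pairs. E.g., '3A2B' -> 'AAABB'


Expanding each <count><char> pair:
  5F -> 'FFFFF'
  6E -> 'EEEEEE'
  4D -> 'DDDD'
  6E -> 'EEEEEE'

Decoded = FFFFFEEEEEEDDDDEEEEEE


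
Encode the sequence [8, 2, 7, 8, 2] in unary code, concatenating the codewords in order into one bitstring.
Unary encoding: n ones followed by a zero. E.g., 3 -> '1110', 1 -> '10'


Encode each number as n ones followed by a terminating 0:
  8 -> 111111110 (9 bits)
  2 -> 110 (3 bits)
  7 -> 11111110 (8 bits)
  8 -> 111111110 (9 bits)
  2 -> 110 (3 bits)
Total length = 9 + 3 + 8 + 9 + 3 = 32 bits.

Unary([8, 2, 7, 8, 2]) = 11111111011011111110111111110110 (32 bits)


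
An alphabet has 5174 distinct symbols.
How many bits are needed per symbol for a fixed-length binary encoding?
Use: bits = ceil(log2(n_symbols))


log2(5174) = 12.3371
Bracket: 2^12 = 4096 < 5174 <= 2^13 = 8192
So ceil(log2(5174)) = 13

bits = ceil(log2(5174)) = ceil(12.3371) = 13 bits


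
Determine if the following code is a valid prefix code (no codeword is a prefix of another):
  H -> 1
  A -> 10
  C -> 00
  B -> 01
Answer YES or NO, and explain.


Checking each pair (does one codeword prefix another?):
  H='1' vs A='10': prefix -- VIOLATION

NO -- this is NOT a valid prefix code. H (1) is a prefix of A (10).


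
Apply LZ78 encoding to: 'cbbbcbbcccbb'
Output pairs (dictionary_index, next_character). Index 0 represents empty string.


LZ78 encoding steps:
Dictionary: {0: ''}
Step 1: w='' (idx 0), next='c' -> output (0, 'c'), add 'c' as idx 1
Step 2: w='' (idx 0), next='b' -> output (0, 'b'), add 'b' as idx 2
Step 3: w='b' (idx 2), next='b' -> output (2, 'b'), add 'bb' as idx 3
Step 4: w='c' (idx 1), next='b' -> output (1, 'b'), add 'cb' as idx 4
Step 5: w='b' (idx 2), next='c' -> output (2, 'c'), add 'bc' as idx 5
Step 6: w='c' (idx 1), next='c' -> output (1, 'c'), add 'cc' as idx 6
Step 7: w='bb' (idx 3), end of input -> output (3, '')


Encoded: [(0, 'c'), (0, 'b'), (2, 'b'), (1, 'b'), (2, 'c'), (1, 'c'), (3, '')]


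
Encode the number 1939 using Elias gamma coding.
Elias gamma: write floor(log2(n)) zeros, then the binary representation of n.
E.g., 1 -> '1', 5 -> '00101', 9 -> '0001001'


num_bits = floor(log2(1939)) + 1 = 11
leading_zeros = num_bits - 1 = 10
binary(1939) = 11110010011

Elias gamma(1939) = '0000000000' + '11110010011' = 000000000011110010011 (21 bits)


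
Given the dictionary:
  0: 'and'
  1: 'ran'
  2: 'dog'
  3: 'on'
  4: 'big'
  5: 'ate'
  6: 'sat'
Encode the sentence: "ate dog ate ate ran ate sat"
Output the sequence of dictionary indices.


Look up each word in the dictionary:
  'ate' -> 5
  'dog' -> 2
  'ate' -> 5
  'ate' -> 5
  'ran' -> 1
  'ate' -> 5
  'sat' -> 6

Encoded: [5, 2, 5, 5, 1, 5, 6]


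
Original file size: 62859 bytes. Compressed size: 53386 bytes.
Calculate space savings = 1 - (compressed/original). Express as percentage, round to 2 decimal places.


ratio = compressed/original = 53386/62859 = 0.849298
savings = 1 - ratio = 1 - 0.849298 = 0.150702
as a percentage: 0.150702 * 100 = 15.07%

Space savings = 1 - 53386/62859 = 15.07%


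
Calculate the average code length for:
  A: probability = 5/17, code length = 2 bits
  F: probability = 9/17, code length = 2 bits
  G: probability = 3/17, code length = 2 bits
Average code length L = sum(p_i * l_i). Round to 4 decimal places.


Weighted contributions p_i * l_i:
  A: (5/17) * 2 = 10/17
  F: (9/17) * 2 = 18/17
  G: (3/17) * 2 = 6/17
Sum = (10 + 18 + 6)/17 = 34/17

L = 34/17 = 2.0000 bits/symbol


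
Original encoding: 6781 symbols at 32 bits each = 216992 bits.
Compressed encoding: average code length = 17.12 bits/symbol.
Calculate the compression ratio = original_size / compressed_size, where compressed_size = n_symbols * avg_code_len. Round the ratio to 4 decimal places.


original_size = n_symbols * orig_bits = 6781 * 32 = 216992 bits
compressed_size = n_symbols * avg_code_len = 6781 * 17.12 = 116090.72 bits
ratio = original_size / compressed_size = 216992 / 116090.72 = 1.8692

Compression ratio = 1.8692


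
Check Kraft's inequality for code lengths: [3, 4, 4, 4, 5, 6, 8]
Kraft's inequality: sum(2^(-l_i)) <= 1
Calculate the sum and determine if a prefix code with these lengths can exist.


Sum = 2^(-3) + 2^(-4) + 2^(-4) + 2^(-4) + 2^(-5) + 2^(-6) + 2^(-8)
    = 0.125 + 0.0625 + 0.0625 + 0.0625 + 0.03125 + 0.015625 + 0.00390625
    = 93/256 = 0.36328125
Since 0.36328125 <= 1, Kraft's inequality IS satisfied.
A prefix code with these lengths CAN exist.

Kraft sum = 0.36328125. Satisfied.


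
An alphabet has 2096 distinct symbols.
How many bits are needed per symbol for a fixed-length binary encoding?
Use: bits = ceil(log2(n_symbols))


log2(2096) = 11.0334
Bracket: 2^11 = 2048 < 2096 <= 2^12 = 4096
So ceil(log2(2096)) = 12

bits = ceil(log2(2096)) = ceil(11.0334) = 12 bits


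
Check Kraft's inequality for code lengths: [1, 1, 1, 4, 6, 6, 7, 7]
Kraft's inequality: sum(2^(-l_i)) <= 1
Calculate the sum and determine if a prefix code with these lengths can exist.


Sum = 2^(-1) + 2^(-1) + 2^(-1) + 2^(-4) + 2^(-6) + 2^(-6) + 2^(-7) + 2^(-7)
    = 0.5 + 0.5 + 0.5 + 0.0625 + 0.015625 + 0.015625 + 0.0078125 + 0.0078125
    = 206/128 = 1.609375
Since 1.609375 > 1, Kraft's inequality is NOT satisfied.
A prefix code with these lengths CANNOT exist.

Kraft sum = 1.609375. Not satisfied.


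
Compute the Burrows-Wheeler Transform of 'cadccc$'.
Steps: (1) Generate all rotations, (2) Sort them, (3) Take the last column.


Rotations (sorted):
  0: $cadccc -> last char: c
  1: adccc$c -> last char: c
  2: c$cadcc -> last char: c
  3: cadccc$ -> last char: $
  4: cc$cadc -> last char: c
  5: ccc$cad -> last char: d
  6: dccc$ca -> last char: a


BWT = ccc$cda


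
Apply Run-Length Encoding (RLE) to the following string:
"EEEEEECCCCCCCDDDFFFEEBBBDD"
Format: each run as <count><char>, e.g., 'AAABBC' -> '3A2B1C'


Scanning runs left to right:
  i=0: run of 'E' x 6 -> '6E'
  i=6: run of 'C' x 7 -> '7C'
  i=13: run of 'D' x 3 -> '3D'
  i=16: run of 'F' x 3 -> '3F'
  i=19: run of 'E' x 2 -> '2E'
  i=21: run of 'B' x 3 -> '3B'
  i=24: run of 'D' x 2 -> '2D'

RLE = 6E7C3D3F2E3B2D


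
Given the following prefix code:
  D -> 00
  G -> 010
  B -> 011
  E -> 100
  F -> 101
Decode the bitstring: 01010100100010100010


Decoding step by step:
Bits 010 -> G
Bits 101 -> F
Bits 00 -> D
Bits 100 -> E
Bits 010 -> G
Bits 100 -> E
Bits 010 -> G


Decoded message: GFDEGEG


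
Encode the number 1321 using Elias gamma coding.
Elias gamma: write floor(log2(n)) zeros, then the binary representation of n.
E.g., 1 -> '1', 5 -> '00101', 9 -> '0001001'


num_bits = floor(log2(1321)) + 1 = 11
leading_zeros = num_bits - 1 = 10
binary(1321) = 10100101001

Elias gamma(1321) = '0000000000' + '10100101001' = 000000000010100101001 (21 bits)


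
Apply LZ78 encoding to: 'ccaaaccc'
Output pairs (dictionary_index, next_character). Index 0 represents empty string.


LZ78 encoding steps:
Dictionary: {0: ''}
Step 1: w='' (idx 0), next='c' -> output (0, 'c'), add 'c' as idx 1
Step 2: w='c' (idx 1), next='a' -> output (1, 'a'), add 'ca' as idx 2
Step 3: w='' (idx 0), next='a' -> output (0, 'a'), add 'a' as idx 3
Step 4: w='a' (idx 3), next='c' -> output (3, 'c'), add 'ac' as idx 4
Step 5: w='c' (idx 1), next='c' -> output (1, 'c'), add 'cc' as idx 5


Encoded: [(0, 'c'), (1, 'a'), (0, 'a'), (3, 'c'), (1, 'c')]


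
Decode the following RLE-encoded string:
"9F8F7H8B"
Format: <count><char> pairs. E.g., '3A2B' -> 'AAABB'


Expanding each <count><char> pair:
  9F -> 'FFFFFFFFF'
  8F -> 'FFFFFFFF'
  7H -> 'HHHHHHH'
  8B -> 'BBBBBBBB'

Decoded = FFFFFFFFFFFFFFFFFHHHHHHHBBBBBBBB


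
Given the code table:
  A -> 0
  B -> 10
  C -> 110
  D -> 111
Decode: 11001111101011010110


Decoding:
110 -> C
0 -> A
111 -> D
110 -> C
10 -> B
110 -> C
10 -> B
110 -> C


Result: CADCBCBC
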